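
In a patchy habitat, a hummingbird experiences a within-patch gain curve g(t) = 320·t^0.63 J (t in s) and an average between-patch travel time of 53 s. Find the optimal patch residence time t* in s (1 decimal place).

90.2 s

By the marginal value theorem, leave when the instantaneous gain rate g'(t) equals the habitat-wide average g(t)/(T + t).
g'(t) = 0.63·320·t^-0.37. Setting 0.63·320·t^-0.37 = 320·t^0.63/(53+t) gives 0.63(53+t) = t, so 0.37·t = 0.63×53.
t* = 0.63×53/0.37 = 90.24 s.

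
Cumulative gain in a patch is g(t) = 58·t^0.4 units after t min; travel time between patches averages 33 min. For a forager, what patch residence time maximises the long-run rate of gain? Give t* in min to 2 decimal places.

22.00 min

Maximise g(t)/(T+t): set derivative to zero → g'(t)(T+t) = g(t).
g'(t) = 0.4·58·t^-0.6. Setting 0.4·58·t^-0.6 = 58·t^0.4/(33+t) gives 0.4(33+t) = t, so 0.60·t = 0.4×33.
t* = 0.4×33/0.60 = 22 min.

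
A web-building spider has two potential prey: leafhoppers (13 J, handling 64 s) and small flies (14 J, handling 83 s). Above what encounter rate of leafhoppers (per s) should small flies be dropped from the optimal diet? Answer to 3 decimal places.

0.077 per s

At the threshold, the rate on leafhoppers alone equals the profitability of small flies: λ·13/(1 + λ·64) = 14/83 = 0.1687.
Rearranging, λ(13 − 0.1687×64) = 0.1687, so λ = 0.1687/2.205 = 0.0765 per s.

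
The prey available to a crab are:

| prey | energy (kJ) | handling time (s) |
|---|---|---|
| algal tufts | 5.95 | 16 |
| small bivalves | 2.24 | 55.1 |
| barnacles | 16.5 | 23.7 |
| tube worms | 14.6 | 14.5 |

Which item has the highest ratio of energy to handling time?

In descending order of E/h:
tube worms: 14.6/14.5 = 1.01 kJ/s
barnacles: 16.5/23.7 = 0.696 kJ/s
algal tufts: 5.95/16 = 0.372 kJ/s
small bivalves: 2.24/55.1 = 0.0407 kJ/s

tube worms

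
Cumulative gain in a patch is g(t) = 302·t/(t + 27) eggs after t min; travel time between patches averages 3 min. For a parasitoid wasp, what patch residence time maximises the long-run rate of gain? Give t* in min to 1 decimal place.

9.0 min

By the marginal value theorem, leave when the instantaneous gain rate g'(t) equals the habitat-wide average g(t)/(T + t).
g'(t) = 302·27/(t + 27)². Setting 302·27/(t+27)² = 302t/[(t+27)(3+t)] gives 27(3+t) = t(t+27), so t² = 27×3 = 81.
t* = √81 = 9 min.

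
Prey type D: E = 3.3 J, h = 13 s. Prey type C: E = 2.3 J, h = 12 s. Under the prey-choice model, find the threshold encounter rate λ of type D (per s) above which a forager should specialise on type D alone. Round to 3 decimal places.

Drop type C once their profitability E₂/h₂ falls below the rate achievable on type D alone: E₂/h₂ = λE₁/(1 + λh₁).
Solve for λ: λE₁h₂ = E₂(1 + λh₁) → λ(E₁h₂ − E₂h₁) = E₂ → λ = E₂/(E₁h₂ − E₂h₁).
λ = 2.3/(3.3×12 − 2.3×13) = 2.3/9.7 = 0.2371 per s.

0.237 per s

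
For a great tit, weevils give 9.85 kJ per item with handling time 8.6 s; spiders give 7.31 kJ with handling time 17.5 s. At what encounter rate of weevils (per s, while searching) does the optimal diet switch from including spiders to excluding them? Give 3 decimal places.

At the threshold, the rate on weevils alone equals the profitability of spiders: λ·9.85/(1 + λ·8.6) = 7.31/17.5 = 0.4177.
Rearranging, λ(9.85 − 0.4177×8.6) = 0.4177, so λ = 0.4177/6.258 = 0.06675 per s.

0.067 per s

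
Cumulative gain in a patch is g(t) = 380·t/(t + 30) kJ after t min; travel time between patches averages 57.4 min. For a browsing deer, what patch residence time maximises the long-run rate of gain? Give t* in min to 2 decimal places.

Optimal t* satisfies g'(t*) = g(t*)/(T + t*).
g'(t) = 380·30/(t + 30)². Setting 380·30/(t+30)² = 380t/[(t+30)(57.4+t)] gives 30(57.4+t) = t(t+30), so t² = 30×57.4 = 1722.
t* = √1722 = 41.5 min.

41.50 min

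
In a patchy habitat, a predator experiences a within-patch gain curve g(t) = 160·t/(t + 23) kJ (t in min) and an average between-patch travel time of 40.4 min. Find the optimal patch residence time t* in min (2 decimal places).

30.48 min

Optimal t* satisfies g'(t*) = g(t*)/(T + t*).
g'(t) = 160·23/(t + 23)². Setting 160·23/(t+23)² = 160t/[(t+23)(40.4+t)] gives 23(40.4+t) = t(t+23), so t² = 23×40.4 = 929.2.
t* = √929.2 = 30.48 min.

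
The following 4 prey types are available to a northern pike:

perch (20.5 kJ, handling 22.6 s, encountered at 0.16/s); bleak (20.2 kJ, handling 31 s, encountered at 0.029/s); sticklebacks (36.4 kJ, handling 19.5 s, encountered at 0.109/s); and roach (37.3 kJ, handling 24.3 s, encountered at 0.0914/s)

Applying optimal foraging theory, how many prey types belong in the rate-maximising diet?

Rank by E/h (kJ/s): sticklebacks 1.87, roach 1.53, perch 0.907, bleak 0.652. Include each in turn until the next type's E/h falls below the running intake rate.
Rate on top 1: 1.269. roach: 1.53 > 1.269 → include.
Rate on top 2: 1.38. perch: 0.907 < 1.38 → exclude; stop.
Optimal diet: sticklebacks, roach — 2 of 4 types.

2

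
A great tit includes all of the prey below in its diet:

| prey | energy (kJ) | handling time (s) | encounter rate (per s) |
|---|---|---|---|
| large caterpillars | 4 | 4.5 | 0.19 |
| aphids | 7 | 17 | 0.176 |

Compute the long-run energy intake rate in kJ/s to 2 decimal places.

Energy encountered per unit search time: 0.19×4 + 0.176×7 = 1.992 kJ/s.
Handling time per unit search time: 0.19×4.5 + 0.176×17 = 3.847.
Rate = 1.992/(1 + 3.847) = 0.411 kJ/s.

0.41 kJ/s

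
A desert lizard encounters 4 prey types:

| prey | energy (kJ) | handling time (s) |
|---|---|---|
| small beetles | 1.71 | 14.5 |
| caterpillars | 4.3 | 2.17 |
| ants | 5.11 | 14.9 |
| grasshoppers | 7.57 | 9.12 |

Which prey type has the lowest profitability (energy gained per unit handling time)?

small beetles

In descending order of E/h:
caterpillars: 4.3/2.17 = 1.98 kJ/s
grasshoppers: 7.57/9.12 = 0.83 kJ/s
ants: 5.11/14.9 = 0.343 kJ/s
small beetles: 1.71/14.5 = 0.118 kJ/s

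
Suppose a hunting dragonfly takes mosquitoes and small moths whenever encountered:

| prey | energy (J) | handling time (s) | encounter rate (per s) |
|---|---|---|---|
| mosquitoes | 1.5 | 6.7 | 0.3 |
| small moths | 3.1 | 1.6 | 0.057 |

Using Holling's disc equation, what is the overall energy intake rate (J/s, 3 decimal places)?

R = (0.3×1.5 + 0.057×3.1) / (1 + 0.3×6.7 + 0.057×1.6) = 0.6267/3.101 = 0.2021 J/s.

0.202 J/s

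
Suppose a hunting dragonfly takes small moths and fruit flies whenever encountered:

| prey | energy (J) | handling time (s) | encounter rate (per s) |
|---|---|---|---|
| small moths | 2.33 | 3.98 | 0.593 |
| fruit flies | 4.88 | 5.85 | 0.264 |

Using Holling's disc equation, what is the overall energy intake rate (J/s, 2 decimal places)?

0.54 J/s

Energy encountered per unit search time: 0.593×2.33 + 0.264×4.88 = 2.67 J/s.
Handling time per unit search time: 0.593×3.98 + 0.264×5.85 = 3.905.
Rate = 2.67/(1 + 3.905) = 0.5444 J/s.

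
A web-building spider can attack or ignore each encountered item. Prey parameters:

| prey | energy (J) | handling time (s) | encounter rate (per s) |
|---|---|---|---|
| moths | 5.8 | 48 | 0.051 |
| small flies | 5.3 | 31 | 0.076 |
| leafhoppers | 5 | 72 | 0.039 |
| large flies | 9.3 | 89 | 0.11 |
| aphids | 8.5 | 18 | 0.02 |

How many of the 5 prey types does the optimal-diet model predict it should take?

2

Rank by E/h (J/s): aphids 0.472, small flies 0.171, moths 0.121, large flies 0.104, leafhoppers 0.0694. Include each in turn until the next type's E/h falls below the running intake rate.
Rate on top 1: 0.125. small flies: 0.171 > 0.125 → include.
Rate on top 2: 0.1541. moths: 0.121 < 0.1541 → exclude; stop.
Optimal diet: aphids, small flies — 2 of 5 types.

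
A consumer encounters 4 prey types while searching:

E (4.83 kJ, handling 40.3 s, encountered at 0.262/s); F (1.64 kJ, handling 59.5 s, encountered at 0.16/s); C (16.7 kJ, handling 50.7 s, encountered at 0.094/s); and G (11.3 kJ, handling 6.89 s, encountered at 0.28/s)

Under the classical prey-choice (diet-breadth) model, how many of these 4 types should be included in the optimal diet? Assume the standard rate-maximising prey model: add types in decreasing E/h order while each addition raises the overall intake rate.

1

E/h in descending order: G 1.64, C 0.329, E 0.12, F 0.0276 kJ/s. The optimal diet is the largest prefix of this list for which every included type satisfies E_i/h_i > R on the types above it.
Rate on top 1: 1.08. C: 0.329 < 1.08 → exclude; stop.
Optimal diet: G — 1 of 4 types.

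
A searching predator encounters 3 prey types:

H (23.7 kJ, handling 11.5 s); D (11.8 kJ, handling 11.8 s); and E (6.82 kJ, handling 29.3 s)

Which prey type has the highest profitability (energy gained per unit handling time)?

H

Profitability E/h (kJ/s): H = 23.7/11.5 = 2.06, D = 11.8/11.8 = 1, E = 6.82/29.3 = 0.233.
Ranked: H > D > E.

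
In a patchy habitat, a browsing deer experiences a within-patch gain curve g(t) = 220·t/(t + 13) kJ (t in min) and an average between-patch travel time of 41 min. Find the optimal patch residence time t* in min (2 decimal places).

23.09 min

Optimal t* satisfies g'(t*) = g(t*)/(T + t*).
g'(t) = 220·13/(t + 13)². Setting 220·13/(t+13)² = 220t/[(t+13)(41+t)] gives 13(41+t) = t(t+13), so t² = 13×41 = 533.
t* = √533 = 23.09 min.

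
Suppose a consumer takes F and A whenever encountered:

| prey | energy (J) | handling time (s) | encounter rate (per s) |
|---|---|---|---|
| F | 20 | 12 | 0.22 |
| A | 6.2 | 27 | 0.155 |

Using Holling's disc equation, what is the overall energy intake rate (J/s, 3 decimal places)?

0.685 J/s

R = Σλ_iE_i / (1 + Σλ_ih_i)
Numerator: 0.22×20 + 0.155×6.2 = 5.361
Denominator: 1 + 0.22×12 + 0.155×27 = 7.825
R = 5.361/7.825 = 0.6851 J/s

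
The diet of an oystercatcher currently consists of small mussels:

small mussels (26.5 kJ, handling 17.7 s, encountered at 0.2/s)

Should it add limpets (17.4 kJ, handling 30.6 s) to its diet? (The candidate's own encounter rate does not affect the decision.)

Current rate: (0.2×26.5)/(1 + 0.2×17.7) = 1.167 kJ/s.
limpets: E/h = 17.4/30.6 = 0.5686 kJ/s.
0.5686 < 1.167, so adding limpets would lower the average — exclude it.

No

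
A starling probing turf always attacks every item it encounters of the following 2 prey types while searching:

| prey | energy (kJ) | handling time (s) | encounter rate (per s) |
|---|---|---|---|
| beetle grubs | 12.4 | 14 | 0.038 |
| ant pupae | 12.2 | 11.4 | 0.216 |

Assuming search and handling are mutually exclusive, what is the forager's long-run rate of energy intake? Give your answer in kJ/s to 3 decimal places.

0.778 kJ/s

R = (0.038×12.4 + 0.216×12.2) / (1 + 0.038×14 + 0.216×11.4) = 3.106/3.994 = 0.7777 kJ/s.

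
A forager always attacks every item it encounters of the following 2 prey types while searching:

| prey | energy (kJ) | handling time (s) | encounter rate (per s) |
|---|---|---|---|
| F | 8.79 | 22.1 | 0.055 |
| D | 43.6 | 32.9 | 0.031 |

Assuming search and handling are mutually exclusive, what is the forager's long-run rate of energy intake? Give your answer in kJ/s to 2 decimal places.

0.57 kJ/s

R = (0.055×8.79 + 0.031×43.6) / (1 + 0.055×22.1 + 0.031×32.9) = 1.835/3.235 = 0.5672 kJ/s.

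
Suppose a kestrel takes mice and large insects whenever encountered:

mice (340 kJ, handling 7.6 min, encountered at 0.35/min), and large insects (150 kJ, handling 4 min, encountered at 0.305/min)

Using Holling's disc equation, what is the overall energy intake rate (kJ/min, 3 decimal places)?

Energy encountered per unit search time: 0.35×340 + 0.305×150 = 164.8 kJ/min.
Handling time per unit search time: 0.35×7.6 + 0.305×4 = 3.88.
Rate = 164.8/(1 + 3.88) = 33.76 kJ/min.

33.760 kJ/min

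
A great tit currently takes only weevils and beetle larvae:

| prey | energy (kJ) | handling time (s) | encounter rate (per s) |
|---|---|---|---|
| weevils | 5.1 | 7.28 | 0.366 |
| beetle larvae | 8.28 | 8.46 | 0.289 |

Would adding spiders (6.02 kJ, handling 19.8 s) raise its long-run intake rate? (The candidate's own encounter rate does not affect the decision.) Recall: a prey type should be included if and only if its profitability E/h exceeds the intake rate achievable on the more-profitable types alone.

No

Intake rate on the current diet: R = (0.366×5.1 + 0.289×8.28) / (1 + 0.366×7.28 + 0.289×8.46) = 4.26/6.109 = 0.6972 kJ/s.
spiders: E/h = 6.02/19.8 = 0.304 kJ/s.
0.304 < 0.6972, so adding spiders would lower the average — exclude it.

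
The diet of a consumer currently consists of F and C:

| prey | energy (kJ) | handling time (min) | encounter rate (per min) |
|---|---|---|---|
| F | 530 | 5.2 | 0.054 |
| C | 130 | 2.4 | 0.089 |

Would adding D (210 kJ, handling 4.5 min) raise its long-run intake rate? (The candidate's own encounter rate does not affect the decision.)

Intake rate on the current diet: R = (0.054×530 + 0.089×130) / (1 + 0.054×5.2 + 0.089×2.4) = 40.19/1.494 = 26.89 kJ/min.
D: E/h = 210/4.5 = 46.67 kJ/min.
Since 46.67 > R, including D increases the long-run rate.

Yes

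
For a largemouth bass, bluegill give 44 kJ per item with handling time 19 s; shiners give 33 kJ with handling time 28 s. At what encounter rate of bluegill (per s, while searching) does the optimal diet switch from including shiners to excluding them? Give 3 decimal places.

0.055 per s

At the threshold, the rate on bluegill alone equals the profitability of shiners: λ·44/(1 + λ·19) = 33/28 = 1.179.
Rearranging, λ(44 − 1.179×19) = 1.179, so λ = 1.179/21.61 = 0.05455 per s.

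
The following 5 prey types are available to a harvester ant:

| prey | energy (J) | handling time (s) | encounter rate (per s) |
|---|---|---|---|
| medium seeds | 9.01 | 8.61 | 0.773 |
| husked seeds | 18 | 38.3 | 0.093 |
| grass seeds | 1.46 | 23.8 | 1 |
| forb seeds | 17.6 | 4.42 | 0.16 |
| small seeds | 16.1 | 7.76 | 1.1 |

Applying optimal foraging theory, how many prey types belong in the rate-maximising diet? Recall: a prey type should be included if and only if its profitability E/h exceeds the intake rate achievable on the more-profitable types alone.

Profitabilities (E/h, J/s): forb seeds 3.98, small seeds 2.07, medium seeds 1.05, husked seeds 0.47, grass seeds 0.0613. Add prey in this order while the next type's profitability exceeds the intake rate on those already taken.
Rate on top 1: 1.649. small seeds: 2.07 > 1.649 → include.
Rate on top 2: 2.004. medium seeds: 1.05 < 2.004 → exclude; stop.
Optimal diet: forb seeds, small seeds — 2 of 5 types.

2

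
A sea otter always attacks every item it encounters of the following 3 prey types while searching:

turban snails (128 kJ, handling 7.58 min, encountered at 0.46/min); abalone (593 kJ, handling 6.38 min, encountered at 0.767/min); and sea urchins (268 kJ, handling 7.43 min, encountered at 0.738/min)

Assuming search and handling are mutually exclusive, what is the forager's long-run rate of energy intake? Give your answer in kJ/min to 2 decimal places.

R = (0.46×128 + 0.767×593 + 0.738×268) / (1 + 0.46×7.58 + 0.767×6.38 + 0.738×7.43) = 711.5/14.86 = 47.87 kJ/min.

47.87 kJ/min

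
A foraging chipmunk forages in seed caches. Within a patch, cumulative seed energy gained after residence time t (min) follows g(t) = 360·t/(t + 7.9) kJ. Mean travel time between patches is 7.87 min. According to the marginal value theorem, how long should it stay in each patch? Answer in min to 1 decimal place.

Optimal t* satisfies g'(t*) = g(t*)/(T + t*).
g'(t) = 360·7.9/(t + 7.9)². Setting 360·7.9/(t+7.9)² = 360t/[(t+7.9)(7.87+t)] gives 7.9(7.87+t) = t(t+7.9), so t² = 7.9×7.87 = 62.17.
t* = √62.17 = 7.885 min.

7.9 min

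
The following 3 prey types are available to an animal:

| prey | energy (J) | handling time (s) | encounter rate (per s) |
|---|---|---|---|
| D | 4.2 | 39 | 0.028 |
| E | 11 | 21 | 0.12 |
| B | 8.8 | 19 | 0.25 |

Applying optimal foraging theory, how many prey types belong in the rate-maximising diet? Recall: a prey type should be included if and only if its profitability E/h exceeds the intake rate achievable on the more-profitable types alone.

2

E/h in descending order: E 0.524, B 0.463, D 0.108 J/s. The optimal diet is the largest prefix of this list for which every included type satisfies E_i/h_i > R on the types above it.
Rate on top 1: 0.375. B: 0.463 > 0.375 → include.
Rate on top 2: 0.4256. D: 0.108 < 0.4256 → exclude; stop.
Optimal diet: E, B — 2 of 3 types.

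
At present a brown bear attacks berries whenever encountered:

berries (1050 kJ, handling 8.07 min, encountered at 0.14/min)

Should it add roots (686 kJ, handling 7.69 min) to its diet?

Yes

Current rate: (0.14×1050)/(1 + 0.14×8.07) = 69.02 kJ/min.
roots: E/h = 686/7.69 = 89.21 kJ/min.
Since 89.21 > R, including roots increases the long-run rate.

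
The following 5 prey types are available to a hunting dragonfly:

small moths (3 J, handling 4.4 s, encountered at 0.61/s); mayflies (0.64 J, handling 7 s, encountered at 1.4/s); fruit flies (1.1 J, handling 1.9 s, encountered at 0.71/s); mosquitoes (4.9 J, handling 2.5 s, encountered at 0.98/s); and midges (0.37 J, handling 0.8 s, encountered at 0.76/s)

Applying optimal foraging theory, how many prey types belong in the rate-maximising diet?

1

Rank by E/h (J/s): mosquitoes 1.96, small moths 0.682, fruit flies 0.579, midges 0.462, mayflies 0.0914. Include each in turn until the next type's E/h falls below the running intake rate.
Rate on top 1: 1.392. small moths: 0.682 < 1.392 → exclude; stop.
Optimal diet: mosquitoes — 1 of 5 types.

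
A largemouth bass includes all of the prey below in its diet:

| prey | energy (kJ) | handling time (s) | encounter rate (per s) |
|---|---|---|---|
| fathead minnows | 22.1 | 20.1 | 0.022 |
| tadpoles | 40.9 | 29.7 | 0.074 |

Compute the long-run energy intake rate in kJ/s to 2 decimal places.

0.97 kJ/s

Energy encountered per unit search time: 0.022×22.1 + 0.074×40.9 = 3.513 kJ/s.
Handling time per unit search time: 0.022×20.1 + 0.074×29.7 = 2.64.
Rate = 3.513/(1 + 2.64) = 0.9651 kJ/s.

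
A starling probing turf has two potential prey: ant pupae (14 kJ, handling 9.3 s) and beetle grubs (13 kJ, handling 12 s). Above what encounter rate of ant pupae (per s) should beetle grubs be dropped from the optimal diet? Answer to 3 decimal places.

0.276 per s

The zero-one rule: include beetle grubs iff E₂/h₂ > λE₁/(1+λh₁). Equality gives the switch point.
λE₁h₂ = E₂ + λE₂h₁ ⇒ λ = E₂/(E₁h₂ − E₂h₁) = 13/(168 − 120.9) = 0.276 per s.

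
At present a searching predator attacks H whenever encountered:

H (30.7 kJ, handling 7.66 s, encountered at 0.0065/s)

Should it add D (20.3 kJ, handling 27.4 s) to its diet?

Yes

Intake rate on the current diet: R = (0.0065×30.7) / (1 + 0.0065×7.66) = 0.1995/1.05 = 0.1901 kJ/s.
Profitability of D: 20.3/27.4 = 0.7409 kJ/s.
0.7409 > 0.1901, so adding D raises the average — include it.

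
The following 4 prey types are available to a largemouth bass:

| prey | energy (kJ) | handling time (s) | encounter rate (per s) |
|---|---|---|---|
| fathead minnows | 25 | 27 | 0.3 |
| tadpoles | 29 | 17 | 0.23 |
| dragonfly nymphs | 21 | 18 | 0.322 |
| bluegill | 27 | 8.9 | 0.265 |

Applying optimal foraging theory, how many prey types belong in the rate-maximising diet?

E/h in descending order: bluegill 3.03, tadpoles 1.71, dragonfly nymphs 1.17, fathead minnows 0.926 kJ/s. The optimal diet is the largest prefix of this list for which every included type satisfies E_i/h_i > R on the types above it.
Rate on top 1: 2.13. tadpoles: 1.71 < 2.13 → exclude; stop.
Optimal diet: bluegill — 1 of 4 types.

1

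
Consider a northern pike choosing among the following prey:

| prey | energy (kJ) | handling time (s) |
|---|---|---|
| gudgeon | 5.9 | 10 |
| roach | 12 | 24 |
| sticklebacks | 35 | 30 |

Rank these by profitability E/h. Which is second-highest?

gudgeon

In descending order of E/h:
sticklebacks: 35/30 = 1.17 kJ/s
gudgeon: 5.9/10 = 0.59 kJ/s
roach: 12/24 = 0.5 kJ/s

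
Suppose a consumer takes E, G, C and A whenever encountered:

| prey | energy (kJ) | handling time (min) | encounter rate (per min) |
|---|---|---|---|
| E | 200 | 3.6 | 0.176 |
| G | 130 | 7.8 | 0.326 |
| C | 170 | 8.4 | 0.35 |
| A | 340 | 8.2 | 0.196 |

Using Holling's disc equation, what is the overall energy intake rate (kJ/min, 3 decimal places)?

Energy encountered per unit search time: 0.176×200 + 0.326×130 + 0.35×170 + 0.196×340 = 203.7 kJ/min.
Handling time per unit search time: 0.176×3.6 + 0.326×7.8 + 0.35×8.4 + 0.196×8.2 = 7.724.
Rate = 203.7/(1 + 7.724) = 23.35 kJ/min.

23.353 kJ/min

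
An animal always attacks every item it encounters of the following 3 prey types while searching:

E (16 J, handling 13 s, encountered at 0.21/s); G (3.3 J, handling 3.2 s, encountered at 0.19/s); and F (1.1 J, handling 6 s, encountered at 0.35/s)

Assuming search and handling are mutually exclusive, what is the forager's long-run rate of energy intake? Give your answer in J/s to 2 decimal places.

0.68 J/s

Energy encountered per unit search time: 0.21×16 + 0.19×3.3 + 0.35×1.1 = 4.372 J/s.
Handling time per unit search time: 0.21×13 + 0.19×3.2 + 0.35×6 = 5.438.
Rate = 4.372/(1 + 5.438) = 0.6791 J/s.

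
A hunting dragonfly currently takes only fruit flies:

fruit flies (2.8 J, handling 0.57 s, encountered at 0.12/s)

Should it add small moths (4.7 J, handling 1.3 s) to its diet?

Current rate: (0.12×2.8)/(1 + 0.12×0.57) = 0.3145 J/s.
Profitability of small moths: 4.7/1.3 = 3.615 J/s.
Since 3.615 > R, including small moths increases the long-run rate.

Yes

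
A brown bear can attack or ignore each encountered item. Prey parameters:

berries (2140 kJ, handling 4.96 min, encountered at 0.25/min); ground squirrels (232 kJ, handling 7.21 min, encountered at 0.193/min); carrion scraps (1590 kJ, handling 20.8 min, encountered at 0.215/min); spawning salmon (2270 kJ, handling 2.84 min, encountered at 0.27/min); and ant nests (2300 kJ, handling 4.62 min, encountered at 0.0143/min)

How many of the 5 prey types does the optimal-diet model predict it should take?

3

Rank by E/h (kJ/min): spawning salmon 799, ant nests 498, berries 431, carrion scraps 76.4, ground squirrels 32.2. Include each in turn until the next type's E/h falls below the running intake rate.
Rate on top 1: 346.9. ant nests: 498 > 346.9 → include.
Rate on top 2: 352.3. berries: 431 > 352.3 → include.
Rate on top 3: 384.3. carrion scraps: 76.4 < 384.3 → exclude; stop.
Optimal diet: spawning salmon, ant nests, berries — 3 of 5 types.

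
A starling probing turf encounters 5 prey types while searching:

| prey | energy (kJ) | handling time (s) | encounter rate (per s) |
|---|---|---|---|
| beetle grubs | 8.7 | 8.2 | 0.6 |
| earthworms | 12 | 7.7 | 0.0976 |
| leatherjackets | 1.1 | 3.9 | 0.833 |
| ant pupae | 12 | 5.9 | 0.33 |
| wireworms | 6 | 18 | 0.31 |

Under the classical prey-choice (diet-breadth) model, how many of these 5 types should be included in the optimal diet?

Rank by E/h (kJ/s): ant pupae 2.03, earthworms 1.56, beetle grubs 1.06, wireworms 0.333, leatherjackets 0.282. Include each in turn until the next type's E/h falls below the running intake rate.
Rate on top 1: 1.344. earthworms: 1.56 > 1.344 → include.
Rate on top 2: 1.387. beetle grubs: 1.06 < 1.387 → exclude; stop.
Optimal diet: ant pupae, earthworms — 2 of 5 types.

2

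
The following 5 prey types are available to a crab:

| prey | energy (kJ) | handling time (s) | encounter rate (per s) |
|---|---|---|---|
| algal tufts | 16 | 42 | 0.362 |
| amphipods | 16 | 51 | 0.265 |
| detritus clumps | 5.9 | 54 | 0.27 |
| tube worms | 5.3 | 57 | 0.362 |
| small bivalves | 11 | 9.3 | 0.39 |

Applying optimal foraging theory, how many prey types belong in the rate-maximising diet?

Profitabilities (E/h, kJ/s): small bivalves 1.18, algal tufts 0.381, amphipods 0.314, detritus clumps 0.109, tube worms 0.093. Add prey in this order while the next type's profitability exceeds the intake rate on those already taken.
Rate on top 1: 0.9272. algal tufts: 0.381 < 0.9272 → exclude; stop.
Optimal diet: small bivalves — 1 of 5 types.

1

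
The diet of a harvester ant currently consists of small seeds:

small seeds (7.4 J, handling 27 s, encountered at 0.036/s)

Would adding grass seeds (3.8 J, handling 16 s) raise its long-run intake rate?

Yes

Current rate: (0.036×7.4)/(1 + 0.036×27) = 0.1351 J/s.
Profitability of grass seeds: 3.8/16 = 0.2375 J/s.
0.2375 > 0.1351, so adding grass seeds raises the average — include it.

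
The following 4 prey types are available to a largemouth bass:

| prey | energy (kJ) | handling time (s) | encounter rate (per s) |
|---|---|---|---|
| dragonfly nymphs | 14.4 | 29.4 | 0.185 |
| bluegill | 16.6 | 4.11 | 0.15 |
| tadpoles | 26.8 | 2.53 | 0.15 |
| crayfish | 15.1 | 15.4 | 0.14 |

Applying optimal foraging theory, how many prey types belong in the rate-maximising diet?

2

Profitabilities (E/h, kJ/s): tadpoles 10.6, bluegill 4.04, crayfish 0.981, dragonfly nymphs 0.49. Add prey in this order while the next type's profitability exceeds the intake rate on those already taken.
Rate on top 1: 2.914. bluegill: 4.04 > 2.914 → include.
Rate on top 2: 3.262. crayfish: 0.981 < 3.262 → exclude; stop.
Optimal diet: tadpoles, bluegill — 2 of 4 types.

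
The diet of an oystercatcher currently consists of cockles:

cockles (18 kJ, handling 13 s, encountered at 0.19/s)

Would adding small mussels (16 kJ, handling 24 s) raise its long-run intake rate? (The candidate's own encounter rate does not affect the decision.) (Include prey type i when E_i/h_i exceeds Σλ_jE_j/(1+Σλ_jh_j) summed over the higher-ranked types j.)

No

Intake rate on the current diet: R = (0.19×18) / (1 + 0.19×13) = 3.42/3.47 = 0.9856 kJ/s.
Profitability of small mussels: 16/24 = 0.6667 kJ/s.
Since 0.6667 < R, time spent handling small mussels is better spent searching.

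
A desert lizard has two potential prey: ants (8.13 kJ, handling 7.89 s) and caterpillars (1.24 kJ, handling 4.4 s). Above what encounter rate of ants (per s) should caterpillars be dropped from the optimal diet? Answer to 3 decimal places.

0.048 per s

The zero-one rule: include caterpillars iff E₂/h₂ > λE₁/(1+λh₁). Equality gives the switch point.
λE₁h₂ = E₂ + λE₂h₁ ⇒ λ = E₂/(E₁h₂ − E₂h₁) = 1.24/(35.77 − 9.784) = 0.04771 per s.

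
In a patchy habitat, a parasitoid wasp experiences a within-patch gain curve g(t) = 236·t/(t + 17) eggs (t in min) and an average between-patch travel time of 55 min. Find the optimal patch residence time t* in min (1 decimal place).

Maximise g(t)/(T+t): set derivative to zero → g'(t)(T+t) = g(t).
g'(t) = 236·17/(t + 17)². Setting 236·17/(t+17)² = 236t/[(t+17)(55+t)] gives 17(55+t) = t(t+17), so t² = 17×55 = 935.
t* = √935 = 30.58 min.

30.6 min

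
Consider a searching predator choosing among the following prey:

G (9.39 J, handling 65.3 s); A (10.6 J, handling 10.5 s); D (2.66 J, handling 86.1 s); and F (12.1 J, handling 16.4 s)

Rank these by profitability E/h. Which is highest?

In descending order of E/h:
A: 10.6/10.5 = 1.01 J/s
F: 12.1/16.4 = 0.738 J/s
G: 9.39/65.3 = 0.144 J/s
D: 2.66/86.1 = 0.0309 J/s

A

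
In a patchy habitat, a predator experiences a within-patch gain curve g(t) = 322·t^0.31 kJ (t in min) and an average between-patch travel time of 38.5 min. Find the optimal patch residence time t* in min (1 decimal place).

17.3 min

Maximise g(t)/(T+t): set derivative to zero → g'(t)(T+t) = g(t).
g'(t) = 0.31·322·t^-0.69. Setting 0.31·322·t^-0.69 = 322·t^0.31/(38.5+t) gives 0.31(38.5+t) = t, so 0.69·t = 0.31×38.5.
t* = 0.31×38.5/0.69 = 17.3 min.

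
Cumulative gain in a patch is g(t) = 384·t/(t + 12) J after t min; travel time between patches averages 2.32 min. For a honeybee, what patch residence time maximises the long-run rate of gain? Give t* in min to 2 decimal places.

5.28 min

Maximise g(t)/(T+t): set derivative to zero → g'(t)(T+t) = g(t).
g'(t) = 384·12/(t + 12)². Setting 384·12/(t+12)² = 384t/[(t+12)(2.32+t)] gives 12(2.32+t) = t(t+12), so t² = 12×2.32 = 27.84.
t* = √27.84 = 5.276 min.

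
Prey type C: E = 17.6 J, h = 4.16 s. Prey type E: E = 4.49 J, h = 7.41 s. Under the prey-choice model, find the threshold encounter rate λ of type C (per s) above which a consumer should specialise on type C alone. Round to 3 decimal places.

0.040 per s

At the threshold, the rate on type C alone equals the profitability of type E: λ·17.6/(1 + λ·4.16) = 4.49/7.41 = 0.6059.
Rearranging, λ(17.6 − 0.6059×4.16) = 0.6059, so λ = 0.6059/15.08 = 0.04018 per s.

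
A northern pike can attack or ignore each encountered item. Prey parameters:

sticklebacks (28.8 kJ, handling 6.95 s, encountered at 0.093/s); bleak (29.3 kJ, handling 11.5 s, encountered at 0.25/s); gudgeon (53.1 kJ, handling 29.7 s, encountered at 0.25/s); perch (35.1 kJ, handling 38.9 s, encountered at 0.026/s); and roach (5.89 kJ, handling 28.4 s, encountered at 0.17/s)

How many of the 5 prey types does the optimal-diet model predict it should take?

Rank by E/h (kJ/s): sticklebacks 4.14, bleak 2.55, gudgeon 1.79, perch 0.902, roach 0.207. Include each in turn until the next type's E/h falls below the running intake rate.
Rate on top 1: 1.627. bleak: 2.55 > 1.627 → include.
Rate on top 2: 2.212. gudgeon: 1.79 < 2.212 → exclude; stop.
Optimal diet: sticklebacks, bleak — 2 of 5 types.

2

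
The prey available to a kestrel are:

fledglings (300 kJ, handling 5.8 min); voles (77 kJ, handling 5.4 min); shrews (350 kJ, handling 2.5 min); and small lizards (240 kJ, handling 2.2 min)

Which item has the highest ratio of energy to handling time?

Profitability E/h (kJ/min): fledglings = 300/5.8 = 51.7, voles = 77/5.4 = 14.3, shrews = 350/2.5 = 140, small lizards = 240/2.2 = 109.
Ranked: shrews > small lizards > fledglings > voles.

shrews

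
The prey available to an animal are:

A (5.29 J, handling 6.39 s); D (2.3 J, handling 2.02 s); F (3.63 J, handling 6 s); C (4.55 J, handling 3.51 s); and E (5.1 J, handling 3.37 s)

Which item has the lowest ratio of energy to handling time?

Profitability E/h (J/s): A = 5.29/6.39 = 0.828, D = 2.3/2.02 = 1.14, F = 3.63/6 = 0.605, C = 4.55/3.51 = 1.3, E = 5.1/3.37 = 1.51.
Ranked: E > C > D > A > F.

F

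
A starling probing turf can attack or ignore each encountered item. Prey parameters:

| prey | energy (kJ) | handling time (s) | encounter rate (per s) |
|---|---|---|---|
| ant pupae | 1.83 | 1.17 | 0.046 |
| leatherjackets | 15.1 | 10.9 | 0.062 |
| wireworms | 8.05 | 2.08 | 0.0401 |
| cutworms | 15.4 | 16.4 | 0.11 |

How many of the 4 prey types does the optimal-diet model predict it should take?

4

E/h in descending order: wireworms 3.87, ant pupae 1.56, leatherjackets 1.39, cutworms 0.939 kJ/s. The optimal diet is the largest prefix of this list for which every included type satisfies E_i/h_i > R on the types above it.
Rate on top 1: 0.298. ant pupae: 1.56 > 0.298 → include.
Rate on top 2: 0.3579. leatherjackets: 1.39 > 0.3579 → include.
Rate on top 3: 0.7409. cutworms: 0.939 > 0.7409 → include.
Optimal diet: wireworms, ant pupae, leatherjackets, cutworms — 4 of 4 types.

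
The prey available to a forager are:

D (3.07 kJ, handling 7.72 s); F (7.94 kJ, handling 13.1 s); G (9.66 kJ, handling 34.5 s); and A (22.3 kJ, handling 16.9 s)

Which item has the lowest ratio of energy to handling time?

In descending order of E/h:
A: 22.3/16.9 = 1.32 kJ/s
F: 7.94/13.1 = 0.606 kJ/s
D: 3.07/7.72 = 0.398 kJ/s
G: 9.66/34.5 = 0.28 kJ/s

G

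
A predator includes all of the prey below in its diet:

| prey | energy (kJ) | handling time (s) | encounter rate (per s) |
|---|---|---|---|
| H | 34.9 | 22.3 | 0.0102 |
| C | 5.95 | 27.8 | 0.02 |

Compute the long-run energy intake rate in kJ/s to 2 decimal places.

Energy encountered per unit search time: 0.0102×34.9 + 0.02×5.95 = 0.475 kJ/s.
Handling time per unit search time: 0.0102×22.3 + 0.02×27.8 = 0.7835.
Rate = 0.475/(1 + 0.7835) = 0.2663 kJ/s.

0.27 kJ/s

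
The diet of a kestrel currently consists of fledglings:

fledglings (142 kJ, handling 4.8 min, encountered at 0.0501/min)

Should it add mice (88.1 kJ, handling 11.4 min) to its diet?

Current rate: (0.0501×142)/(1 + 0.0501×4.8) = 5.735 kJ/min.
Profitability of mice: 88.1/11.4 = 7.728 kJ/min.
7.728 > 5.735, so adding mice raises the average — include it.

Yes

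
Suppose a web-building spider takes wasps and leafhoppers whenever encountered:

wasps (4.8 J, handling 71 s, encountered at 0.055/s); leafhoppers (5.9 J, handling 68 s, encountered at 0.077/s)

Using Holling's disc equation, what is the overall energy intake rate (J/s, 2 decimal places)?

0.07 J/s

Energy encountered per unit search time: 0.055×4.8 + 0.077×5.9 = 0.7183 J/s.
Handling time per unit search time: 0.055×71 + 0.077×68 = 9.141.
Rate = 0.7183/(1 + 9.141) = 0.07083 J/s.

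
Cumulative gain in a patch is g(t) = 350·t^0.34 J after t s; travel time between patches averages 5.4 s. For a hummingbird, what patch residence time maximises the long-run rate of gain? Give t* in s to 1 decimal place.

2.8 s

Maximise g(t)/(T+t): set derivative to zero → g'(t)(T+t) = g(t).
g'(t) = 0.34·350·t^-0.66. Setting 0.34·350·t^-0.66 = 350·t^0.34/(5.4+t) gives 0.34(5.4+t) = t, so 0.66·t = 0.34×5.4.
t* = 0.34×5.4/0.66 = 2.782 s.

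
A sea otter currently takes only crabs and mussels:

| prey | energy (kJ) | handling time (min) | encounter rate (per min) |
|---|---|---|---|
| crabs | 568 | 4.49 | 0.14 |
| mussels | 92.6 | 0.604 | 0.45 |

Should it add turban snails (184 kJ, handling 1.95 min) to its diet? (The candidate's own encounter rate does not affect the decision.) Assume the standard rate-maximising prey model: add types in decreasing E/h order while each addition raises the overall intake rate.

Intake rate on the current diet: R = (0.14×568 + 0.45×92.6) / (1 + 0.14×4.49 + 0.45×0.604) = 121.2/1.9 = 63.77 kJ/min.
Profitability of turban snails: 184/1.95 = 94.36 kJ/min.
94.36 > 63.77, so adding turban snails raises the average — include it.

Yes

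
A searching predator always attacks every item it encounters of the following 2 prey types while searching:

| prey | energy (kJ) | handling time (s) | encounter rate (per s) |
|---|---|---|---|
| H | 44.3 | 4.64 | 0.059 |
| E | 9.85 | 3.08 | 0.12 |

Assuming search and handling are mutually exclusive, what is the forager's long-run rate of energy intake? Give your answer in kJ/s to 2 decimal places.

2.31 kJ/s

R = Σλ_iE_i / (1 + Σλ_ih_i)
Numerator: 0.059×44.3 + 0.12×9.85 = 3.796
Denominator: 1 + 0.059×4.64 + 0.12×3.08 = 1.643
R = 3.796/1.643 = 2.31 kJ/s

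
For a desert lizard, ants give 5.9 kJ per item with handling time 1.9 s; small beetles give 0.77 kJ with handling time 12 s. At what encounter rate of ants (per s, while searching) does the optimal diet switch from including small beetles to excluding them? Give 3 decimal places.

0.011 per s

The zero-one rule: include small beetles iff E₂/h₂ > λE₁/(1+λh₁). Equality gives the switch point.
λE₁h₂ = E₂ + λE₂h₁ ⇒ λ = E₂/(E₁h₂ − E₂h₁) = 0.77/(70.8 − 1.463) = 0.01111 per s.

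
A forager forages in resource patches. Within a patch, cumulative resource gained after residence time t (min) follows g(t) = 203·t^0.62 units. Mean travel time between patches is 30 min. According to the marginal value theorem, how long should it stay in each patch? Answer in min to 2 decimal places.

Optimal t* satisfies g'(t*) = g(t*)/(T + t*).
g'(t) = 0.62·203·t^-0.38. Setting 0.62·203·t^-0.38 = 203·t^0.62/(30+t) gives 0.62(30+t) = t, so 0.38·t = 0.62×30.
t* = 0.62×30/0.38 = 48.95 min.

48.95 min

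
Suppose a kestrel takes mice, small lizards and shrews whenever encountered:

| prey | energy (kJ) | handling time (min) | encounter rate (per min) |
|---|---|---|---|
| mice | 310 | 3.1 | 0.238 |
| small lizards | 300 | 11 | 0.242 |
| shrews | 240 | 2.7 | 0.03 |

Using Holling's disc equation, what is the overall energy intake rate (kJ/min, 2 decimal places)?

34.28 kJ/min

R = (0.238×310 + 0.242×300 + 0.03×240) / (1 + 0.238×3.1 + 0.242×11 + 0.03×2.7) = 153.6/4.481 = 34.28 kJ/min.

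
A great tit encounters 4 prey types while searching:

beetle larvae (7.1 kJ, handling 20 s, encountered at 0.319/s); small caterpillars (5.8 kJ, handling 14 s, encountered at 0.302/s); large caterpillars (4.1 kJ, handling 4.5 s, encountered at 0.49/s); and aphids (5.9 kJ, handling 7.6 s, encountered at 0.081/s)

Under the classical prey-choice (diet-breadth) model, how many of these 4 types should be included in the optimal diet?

2

E/h in descending order: large caterpillars 0.911, aphids 0.776, small caterpillars 0.414, beetle larvae 0.355 kJ/s. The optimal diet is the largest prefix of this list for which every included type satisfies E_i/h_i > R on the types above it.
Rate on top 1: 0.6268. aphids: 0.776 > 0.6268 → include.
Rate on top 2: 0.6509. small caterpillars: 0.414 < 0.6509 → exclude; stop.
Optimal diet: large caterpillars, aphids — 2 of 4 types.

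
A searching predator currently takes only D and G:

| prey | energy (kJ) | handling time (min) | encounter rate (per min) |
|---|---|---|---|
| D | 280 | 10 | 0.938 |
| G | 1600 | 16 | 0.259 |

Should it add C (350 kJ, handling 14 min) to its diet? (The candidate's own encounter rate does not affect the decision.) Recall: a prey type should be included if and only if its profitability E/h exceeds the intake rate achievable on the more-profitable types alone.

No

On D and G alone, R = ΣλE/(1+Σλh) = 677/14.52 = 46.62 kJ/min.
C: E/h = 350/14 = 25 kJ/min.
Since 25 < R, time spent handling C is better spent searching.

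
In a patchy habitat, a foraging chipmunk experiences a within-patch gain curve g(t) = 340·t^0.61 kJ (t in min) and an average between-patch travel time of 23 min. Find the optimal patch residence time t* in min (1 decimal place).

Optimal t* satisfies g'(t*) = g(t*)/(T + t*).
g'(t) = 0.61·340·t^-0.39. Setting 0.61·340·t^-0.39 = 340·t^0.61/(23+t) gives 0.61(23+t) = t, so 0.39·t = 0.61×23.
t* = 0.61×23/0.39 = 35.97 min.

36.0 min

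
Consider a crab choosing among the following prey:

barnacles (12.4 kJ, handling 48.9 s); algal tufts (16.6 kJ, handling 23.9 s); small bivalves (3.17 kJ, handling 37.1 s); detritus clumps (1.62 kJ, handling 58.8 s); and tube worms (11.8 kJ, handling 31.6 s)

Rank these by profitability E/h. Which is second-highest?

tube worms

Profitability E/h (kJ/s): barnacles = 12.4/48.9 = 0.254, algal tufts = 16.6/23.9 = 0.695, small bivalves = 3.17/37.1 = 0.0854, detritus clumps = 1.62/58.8 = 0.0276, tube worms = 11.8/31.6 = 0.373.
Ranked: algal tufts > tube worms > barnacles > small bivalves > detritus clumps.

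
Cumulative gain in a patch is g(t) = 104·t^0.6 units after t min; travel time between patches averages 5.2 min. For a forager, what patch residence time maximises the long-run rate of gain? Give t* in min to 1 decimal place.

Maximise g(t)/(T+t): set derivative to zero → g'(t)(T+t) = g(t).
g'(t) = 0.6·104·t^-0.4. Setting 0.6·104·t^-0.4 = 104·t^0.6/(5.2+t) gives 0.6(5.2+t) = t, so 0.40·t = 0.6×5.2.
t* = 0.6×5.2/0.40 = 7.8 min.

7.8 min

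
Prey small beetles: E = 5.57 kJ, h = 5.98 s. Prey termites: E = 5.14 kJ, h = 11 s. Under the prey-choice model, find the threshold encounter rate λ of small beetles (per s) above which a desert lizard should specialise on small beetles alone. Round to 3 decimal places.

Drop termites once their profitability E₂/h₂ falls below the rate achievable on small beetles alone: E₂/h₂ = λE₁/(1 + λh₁).
Solve for λ: λE₁h₂ = E₂(1 + λh₁) → λ(E₁h₂ − E₂h₁) = E₂ → λ = E₂/(E₁h₂ − E₂h₁).
λ = 5.14/(5.57×11 − 5.14×5.98) = 5.14/30.53 = 0.1683 per s.

0.168 per s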